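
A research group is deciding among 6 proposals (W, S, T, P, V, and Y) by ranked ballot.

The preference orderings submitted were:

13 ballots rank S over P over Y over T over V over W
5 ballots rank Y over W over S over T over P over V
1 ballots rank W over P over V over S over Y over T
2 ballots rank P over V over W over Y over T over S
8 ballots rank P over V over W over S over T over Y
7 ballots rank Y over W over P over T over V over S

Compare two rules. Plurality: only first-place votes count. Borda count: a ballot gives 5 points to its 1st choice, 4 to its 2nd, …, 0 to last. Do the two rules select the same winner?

Plurality first-place counts: W 1, S 13, T 0, P 10, V 0, Y 12 → S.
Borda totals: W 83, S 98, T 60, P 132, V 63, Y 104 → P.
The two rules disagree: plurality picks S, Borda picks P.

No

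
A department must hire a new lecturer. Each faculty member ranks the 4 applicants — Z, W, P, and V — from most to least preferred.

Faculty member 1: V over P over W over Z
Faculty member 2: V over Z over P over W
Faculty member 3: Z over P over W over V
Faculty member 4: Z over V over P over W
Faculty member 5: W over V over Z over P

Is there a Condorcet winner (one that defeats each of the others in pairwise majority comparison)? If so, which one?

Head-to-head results (5 voters total):
Z vs W: Z wins 3–2.
Z vs P: Z wins 4–1.
Z vs V: V wins 3–2.
W vs P: P wins 4–1.
W vs V: V wins 3–2.
P vs V: V wins 4–1.
V beats each rival — Z (3–2), W (3–2), P (4–1) — so V is the Condorcet winner.

V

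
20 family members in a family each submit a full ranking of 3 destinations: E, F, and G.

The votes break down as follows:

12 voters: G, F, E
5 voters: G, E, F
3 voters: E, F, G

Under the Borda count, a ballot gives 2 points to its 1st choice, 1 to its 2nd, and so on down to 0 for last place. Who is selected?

Borda scores:
  E: 12·0 + 5·1 + 3·2 = 11
  F: 12·1 + 5·0 + 3·1 = 15
  G: 12·2 + 5·2 + 3·0 = 34
G has the highest total.

G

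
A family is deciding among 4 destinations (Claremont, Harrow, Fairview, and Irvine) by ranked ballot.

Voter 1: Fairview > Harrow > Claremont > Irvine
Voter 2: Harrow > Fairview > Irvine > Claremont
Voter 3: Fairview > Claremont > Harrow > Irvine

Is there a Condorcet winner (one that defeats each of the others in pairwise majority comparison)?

Head-to-head results (3 voters total):
Claremont vs Harrow: Harrow wins 2–1.
Claremont vs Fairview: Fairview wins 3–0.
Claremont vs Irvine: Claremont wins 2–1.
Harrow vs Fairview: Fairview wins 2–1.
Harrow vs Irvine: Harrow wins 3–0.
Fairview vs Irvine: Fairview wins 3–0.
Fairview beats each rival — Claremont (3–0), Harrow (2–1), Irvine (3–0) — so Fairview is the Condorcet winner.

Yes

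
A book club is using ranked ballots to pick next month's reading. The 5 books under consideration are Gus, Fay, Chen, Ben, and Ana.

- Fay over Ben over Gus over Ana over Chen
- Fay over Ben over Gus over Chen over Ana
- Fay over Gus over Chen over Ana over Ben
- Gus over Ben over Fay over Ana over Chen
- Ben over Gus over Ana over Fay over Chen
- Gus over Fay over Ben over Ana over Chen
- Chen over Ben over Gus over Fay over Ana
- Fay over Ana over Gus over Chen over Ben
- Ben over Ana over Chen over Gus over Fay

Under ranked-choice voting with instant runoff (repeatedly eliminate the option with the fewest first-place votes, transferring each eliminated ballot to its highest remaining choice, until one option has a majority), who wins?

Fay

Round 1: Fay 4, Gus 2, Ben 2, Chen 1, Ana 0. Ana has the fewest and is eliminated.
Round 2: Fay 4, Gus 2, Ben 2, Chen 1. Chen has the fewest and is eliminated.
Round 3: Fay 4, Ben 3, Gus 2. Gus has the fewest and is eliminated.
Round 4: Fay 5, Ben 4. Fay has a majority.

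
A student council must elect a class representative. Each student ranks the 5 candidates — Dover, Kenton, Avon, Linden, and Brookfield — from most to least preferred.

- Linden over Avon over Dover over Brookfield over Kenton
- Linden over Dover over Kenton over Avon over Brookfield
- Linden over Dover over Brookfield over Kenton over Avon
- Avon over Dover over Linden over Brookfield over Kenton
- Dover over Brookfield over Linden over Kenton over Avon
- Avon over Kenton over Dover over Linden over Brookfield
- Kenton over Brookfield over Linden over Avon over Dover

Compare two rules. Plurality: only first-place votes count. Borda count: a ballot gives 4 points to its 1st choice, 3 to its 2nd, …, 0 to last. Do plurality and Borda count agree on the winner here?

Plurality first-place counts: Dover 1, Kenton 1, Avon 2, Linden 3, Brookfield 0 → Linden.
Borda totals: Dover 17, Kenton 11, Avon 13, Linden 19, Brookfield 10 → Linden.
The two rules agree on Linden.

Yes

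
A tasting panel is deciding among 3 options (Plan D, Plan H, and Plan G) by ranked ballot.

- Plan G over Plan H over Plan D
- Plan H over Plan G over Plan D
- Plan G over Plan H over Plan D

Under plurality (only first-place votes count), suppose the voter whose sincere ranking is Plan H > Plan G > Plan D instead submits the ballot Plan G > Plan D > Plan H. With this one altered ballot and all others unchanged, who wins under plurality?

First-place totals with the altered ballot: Plan D 0, Plan H 0, Plan G 3.
The winner is unchanged: still Plan G.

Plan G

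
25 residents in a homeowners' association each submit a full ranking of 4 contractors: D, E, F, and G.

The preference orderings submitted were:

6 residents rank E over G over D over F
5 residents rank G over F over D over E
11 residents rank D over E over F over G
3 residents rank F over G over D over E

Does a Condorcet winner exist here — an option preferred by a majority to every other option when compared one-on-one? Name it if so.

There is no Condorcet winner

Head-to-head results (25 voters total):
D vs E: D wins 19–6.
D vs F: D wins 17–8.
D vs G: G wins 14–11.
E vs F: E wins 17–8.
E vs G: E wins 17–8.
F vs G: F wins 14–11.
No candidate beats all others: D beats E beats G beats D, a majority cycle.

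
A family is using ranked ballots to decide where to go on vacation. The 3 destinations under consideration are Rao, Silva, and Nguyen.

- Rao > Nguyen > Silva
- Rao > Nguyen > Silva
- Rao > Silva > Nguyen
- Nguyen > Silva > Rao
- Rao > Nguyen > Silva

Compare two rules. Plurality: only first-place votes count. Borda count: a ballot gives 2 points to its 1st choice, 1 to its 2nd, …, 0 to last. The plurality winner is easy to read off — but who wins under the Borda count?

Plurality first-place counts: Rao 4, Silva 0, Nguyen 1 → Rao.
Borda totals: Rao 8, Silva 2, Nguyen 5 → Rao.

Rao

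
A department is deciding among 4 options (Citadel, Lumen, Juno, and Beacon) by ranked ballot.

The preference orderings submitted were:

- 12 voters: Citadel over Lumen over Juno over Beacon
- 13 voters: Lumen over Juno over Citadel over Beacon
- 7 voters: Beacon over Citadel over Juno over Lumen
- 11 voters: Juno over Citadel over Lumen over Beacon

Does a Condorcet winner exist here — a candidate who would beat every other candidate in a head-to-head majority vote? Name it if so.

There is no Condorcet winner

Head-to-head results (43 voters total):
Citadel vs Lumen: Citadel wins 30–13.
Citadel vs Juno: Juno wins 24–19.
Citadel vs Beacon: Citadel wins 36–7.
Lumen vs Juno: Lumen wins 25–18.
Lumen vs Beacon: Lumen wins 36–7.
Juno vs Beacon: Juno wins 36–7.
No candidate beats all others: Citadel beats Lumen beats Juno beats Citadel, a majority cycle.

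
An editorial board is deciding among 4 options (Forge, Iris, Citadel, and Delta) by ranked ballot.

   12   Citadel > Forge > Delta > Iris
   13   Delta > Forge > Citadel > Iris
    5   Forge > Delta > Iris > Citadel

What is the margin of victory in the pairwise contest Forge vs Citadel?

Ballots ranking Forge above Citadel: 13+5 = 18.
Ballots ranking Citadel above Forge: 12.
Forge wins 18–12, a margin of 6.

6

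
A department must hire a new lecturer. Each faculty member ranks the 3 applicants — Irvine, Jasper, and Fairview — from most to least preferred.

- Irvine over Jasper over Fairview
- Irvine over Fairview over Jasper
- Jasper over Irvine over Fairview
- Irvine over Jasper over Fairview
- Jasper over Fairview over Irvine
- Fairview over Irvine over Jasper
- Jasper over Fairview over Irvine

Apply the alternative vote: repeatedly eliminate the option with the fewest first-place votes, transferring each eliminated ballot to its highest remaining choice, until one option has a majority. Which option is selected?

Round 1: Irvine 3, Jasper 3, Fairview 1. Fairview has the fewest and is eliminated.
Round 2: Irvine 4, Jasper 3. Irvine has a majority.

Irvine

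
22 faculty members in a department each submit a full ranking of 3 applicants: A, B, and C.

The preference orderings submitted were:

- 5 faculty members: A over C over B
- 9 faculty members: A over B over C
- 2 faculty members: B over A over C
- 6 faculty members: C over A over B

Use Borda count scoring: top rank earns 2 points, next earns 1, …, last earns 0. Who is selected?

Borda scores:
  A: 5·2 + 9·2 + 2·1 + 6·1 = 36
  B: 5·0 + 9·1 + 2·2 + 6·0 = 13
  C: 5·1 + 9·0 + 2·0 + 6·2 = 17
A has the highest total.

A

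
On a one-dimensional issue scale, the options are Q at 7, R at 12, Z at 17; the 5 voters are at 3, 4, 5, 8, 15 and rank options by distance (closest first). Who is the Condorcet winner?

Q

With single-peaked preferences on a line, the Condorcet winner is the candidate closest to the median voter.
The median voter (position 5) is closest to Q at 7.
Check: Q vs R — voters closer to Q: 4 of 5.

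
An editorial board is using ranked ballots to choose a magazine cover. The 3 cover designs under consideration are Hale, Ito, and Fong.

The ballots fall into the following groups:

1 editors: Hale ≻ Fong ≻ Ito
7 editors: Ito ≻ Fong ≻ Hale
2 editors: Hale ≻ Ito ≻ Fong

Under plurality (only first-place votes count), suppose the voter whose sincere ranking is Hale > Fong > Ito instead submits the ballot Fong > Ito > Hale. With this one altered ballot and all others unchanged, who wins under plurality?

Ito

First-place totals with the altered ballot: Hale 2, Ito 7, Fong 1.
The winner is unchanged: still Ito.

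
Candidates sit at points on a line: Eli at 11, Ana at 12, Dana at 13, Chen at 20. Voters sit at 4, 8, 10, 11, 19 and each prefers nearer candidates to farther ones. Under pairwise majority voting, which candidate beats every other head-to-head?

With single-peaked preferences on a line, the Condorcet winner is the candidate closest to the median voter.
The median voter (position 10) is closest to Eli at 11.
Check: Eli vs Dana — voters closer to Eli: 4 of 5.

Eli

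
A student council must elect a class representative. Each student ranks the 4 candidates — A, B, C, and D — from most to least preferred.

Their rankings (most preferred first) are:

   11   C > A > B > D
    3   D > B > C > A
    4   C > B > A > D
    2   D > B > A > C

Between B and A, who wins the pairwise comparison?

A

Ballots ranking B above A: 3+4+2 = 9.
Ballots ranking A above B: 11.
A wins the head-to-head, 11–9.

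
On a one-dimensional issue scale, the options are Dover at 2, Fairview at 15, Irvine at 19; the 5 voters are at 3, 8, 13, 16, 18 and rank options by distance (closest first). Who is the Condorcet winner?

Fairview

With single-peaked preferences on a line, the Condorcet winner is the candidate closest to the median voter.
The median voter (position 13) is closest to Fairview at 15.
Check: Fairview vs Irvine — voters closer to Fairview: 4 of 5.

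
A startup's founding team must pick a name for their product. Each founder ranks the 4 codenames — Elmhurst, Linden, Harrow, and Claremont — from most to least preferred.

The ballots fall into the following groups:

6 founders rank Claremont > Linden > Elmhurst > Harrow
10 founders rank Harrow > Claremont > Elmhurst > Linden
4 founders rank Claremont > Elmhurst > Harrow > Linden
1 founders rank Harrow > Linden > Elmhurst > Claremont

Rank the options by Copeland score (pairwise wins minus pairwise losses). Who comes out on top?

Harrow

Pairwise results:
  Elmhurst vs Linden: Elmhurst wins 14–7.
  Elmhurst vs Harrow: Harrow wins 11–10.
  Elmhurst vs Claremont: Claremont wins 20–1.
  Linden vs Harrow: Harrow wins 15–6.
  Linden vs Claremont: Claremont wins 20–1.
  Harrow vs Claremont: Harrow wins 11–10.
Copeland scores (wins − losses):
  Elmhurst: 1 − 2 = -1
  Linden: 0 − 3 = -3
  Harrow: 3 − 0 = 3
  Claremont: 2 − 1 = 1
Harrow has the best Copeland score.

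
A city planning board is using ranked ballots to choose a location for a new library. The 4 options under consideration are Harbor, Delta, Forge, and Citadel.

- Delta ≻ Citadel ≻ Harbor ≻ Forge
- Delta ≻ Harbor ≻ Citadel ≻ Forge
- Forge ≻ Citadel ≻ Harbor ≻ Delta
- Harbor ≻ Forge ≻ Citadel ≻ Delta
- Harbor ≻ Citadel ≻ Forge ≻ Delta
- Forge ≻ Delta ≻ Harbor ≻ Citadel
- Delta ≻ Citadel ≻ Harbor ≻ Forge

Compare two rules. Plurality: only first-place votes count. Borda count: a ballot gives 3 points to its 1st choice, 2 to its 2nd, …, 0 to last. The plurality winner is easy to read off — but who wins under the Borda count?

Harbor

Plurality first-place counts: Harbor 2, Delta 3, Forge 2, Citadel 0 → Delta.
Borda totals: Harbor 12, Delta 11, Forge 9, Citadel 10 → Harbor.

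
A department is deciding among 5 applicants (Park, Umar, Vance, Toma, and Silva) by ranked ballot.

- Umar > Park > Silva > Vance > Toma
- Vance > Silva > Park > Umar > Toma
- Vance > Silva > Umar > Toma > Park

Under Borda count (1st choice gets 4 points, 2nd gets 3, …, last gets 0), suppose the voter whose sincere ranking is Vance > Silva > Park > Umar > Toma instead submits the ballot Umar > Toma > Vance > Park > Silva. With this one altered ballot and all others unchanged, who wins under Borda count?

Umar

Borda totals with the altered ballot: Park 4, Umar 10, Vance 7, Toma 4, Silva 5.
The switch changes the winner from Vance to Umar.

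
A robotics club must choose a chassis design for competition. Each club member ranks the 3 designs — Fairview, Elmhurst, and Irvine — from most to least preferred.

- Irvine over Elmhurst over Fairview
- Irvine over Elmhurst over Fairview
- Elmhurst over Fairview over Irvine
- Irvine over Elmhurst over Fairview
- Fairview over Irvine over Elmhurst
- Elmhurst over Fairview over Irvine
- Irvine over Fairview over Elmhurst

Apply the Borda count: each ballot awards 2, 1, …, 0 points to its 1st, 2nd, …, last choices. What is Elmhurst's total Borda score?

7

Borda scores:
  Fairview: 0 + 0 + 1 + 0 + 2 + 1 + 1 = 5
  Elmhurst: 1 + 1 + 2 + 1 + 0 + 2 + 0 = 7
  Irvine: 2 + 2 + 0 + 2 + 1 + 0 + 2 = 9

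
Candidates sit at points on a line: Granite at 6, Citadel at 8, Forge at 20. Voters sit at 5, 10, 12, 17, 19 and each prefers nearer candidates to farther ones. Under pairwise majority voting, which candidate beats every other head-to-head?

With single-peaked preferences on a line, the Condorcet winner is the candidate closest to the median voter.
The median voter (position 12) is closest to Citadel at 8.
Check: Citadel vs Granite — voters closer to Citadel: 4 of 5.

Citadel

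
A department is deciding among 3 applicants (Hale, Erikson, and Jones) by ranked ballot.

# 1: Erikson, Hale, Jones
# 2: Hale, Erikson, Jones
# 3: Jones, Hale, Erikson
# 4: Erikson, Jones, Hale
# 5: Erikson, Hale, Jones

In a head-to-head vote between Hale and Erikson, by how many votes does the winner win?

Ballots ranking Hale above Erikson: 2.
Ballots ranking Erikson above Hale: 3.
Erikson wins 3–2, a margin of 1.

1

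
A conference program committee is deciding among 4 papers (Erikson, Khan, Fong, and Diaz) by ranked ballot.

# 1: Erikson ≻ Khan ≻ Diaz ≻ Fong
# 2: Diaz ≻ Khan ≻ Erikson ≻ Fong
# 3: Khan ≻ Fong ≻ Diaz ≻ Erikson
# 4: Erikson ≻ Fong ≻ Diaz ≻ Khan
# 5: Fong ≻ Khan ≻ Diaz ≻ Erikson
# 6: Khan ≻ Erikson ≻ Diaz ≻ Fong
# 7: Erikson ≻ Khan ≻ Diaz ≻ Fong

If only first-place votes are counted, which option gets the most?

Erikson

First-place vote totals:
  Erikson: 3
  Khan: 2
  Fong: 1
  Diaz: 1
Erikson has the most first-place votes.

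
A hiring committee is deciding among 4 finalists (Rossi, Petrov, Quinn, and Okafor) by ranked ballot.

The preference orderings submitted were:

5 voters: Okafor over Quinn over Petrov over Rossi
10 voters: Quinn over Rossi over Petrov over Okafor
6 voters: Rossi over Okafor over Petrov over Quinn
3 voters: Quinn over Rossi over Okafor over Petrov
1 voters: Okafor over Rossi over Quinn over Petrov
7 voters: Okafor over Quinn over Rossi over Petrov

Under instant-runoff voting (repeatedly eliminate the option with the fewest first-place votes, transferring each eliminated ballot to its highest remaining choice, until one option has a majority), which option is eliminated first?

Petrov

Round 1: Quinn 13, Okafor 13, Rossi 6, Petrov 0. Petrov has the fewest and is eliminated.
Round 2: Quinn 13, Okafor 13, Rossi 6. Rossi has the fewest and is eliminated.
Round 3: Okafor 19, Quinn 13. Okafor has a majority.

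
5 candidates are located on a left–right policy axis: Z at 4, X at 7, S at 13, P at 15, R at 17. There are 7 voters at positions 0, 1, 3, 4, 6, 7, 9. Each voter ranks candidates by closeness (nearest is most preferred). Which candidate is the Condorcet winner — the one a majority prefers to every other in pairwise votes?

With single-peaked preferences on a line, the Condorcet winner is the candidate closest to the median voter.
The median voter (position 4) is closest to Z at 4.
Check: Z vs P — voters closer to Z: 7 of 7.

Z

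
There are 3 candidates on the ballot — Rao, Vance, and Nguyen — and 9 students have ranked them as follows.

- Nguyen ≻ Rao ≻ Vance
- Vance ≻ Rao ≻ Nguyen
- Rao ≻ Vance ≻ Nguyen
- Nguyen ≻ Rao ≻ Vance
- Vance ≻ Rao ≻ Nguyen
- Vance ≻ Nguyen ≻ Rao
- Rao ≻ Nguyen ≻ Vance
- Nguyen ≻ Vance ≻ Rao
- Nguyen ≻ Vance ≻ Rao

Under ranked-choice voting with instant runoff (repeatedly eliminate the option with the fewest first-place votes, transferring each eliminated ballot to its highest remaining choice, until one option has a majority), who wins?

Nguyen

Round 1: Nguyen 4, Vance 3, Rao 2. Rao has the fewest and is eliminated.
Round 2: Nguyen 5, Vance 4. Nguyen has a majority.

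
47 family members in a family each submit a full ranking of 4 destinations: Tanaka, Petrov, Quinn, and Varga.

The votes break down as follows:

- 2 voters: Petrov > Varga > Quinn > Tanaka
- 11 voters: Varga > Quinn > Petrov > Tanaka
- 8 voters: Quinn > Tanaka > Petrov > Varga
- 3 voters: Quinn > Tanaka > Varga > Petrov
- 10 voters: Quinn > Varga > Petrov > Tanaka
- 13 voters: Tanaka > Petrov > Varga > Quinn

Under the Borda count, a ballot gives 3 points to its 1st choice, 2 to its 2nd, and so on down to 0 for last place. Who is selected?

Borda scores:
  Tanaka: 2·0 + 11·0 + 8·2 + 3·2 + 10·0 + 13·3 = 61
  Petrov: 2·3 + 11·1 + 8·1 + 3·0 + 10·1 + 13·2 = 61
  Quinn: 2·1 + 11·2 + 8·3 + 3·3 + 10·3 + 13·0 = 87
  Varga: 2·2 + 11·3 + 8·0 + 3·1 + 10·2 + 13·1 = 73
Quinn has the highest total.

Quinn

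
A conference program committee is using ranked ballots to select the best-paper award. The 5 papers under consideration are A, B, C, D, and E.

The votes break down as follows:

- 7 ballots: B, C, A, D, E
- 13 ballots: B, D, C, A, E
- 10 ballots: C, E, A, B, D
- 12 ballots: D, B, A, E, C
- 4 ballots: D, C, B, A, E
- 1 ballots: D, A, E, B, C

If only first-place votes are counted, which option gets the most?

First-place vote totals:
  A: 0
  B: 20
  C: 10
  D: 17
  E: 0
B has the most first-place votes.

B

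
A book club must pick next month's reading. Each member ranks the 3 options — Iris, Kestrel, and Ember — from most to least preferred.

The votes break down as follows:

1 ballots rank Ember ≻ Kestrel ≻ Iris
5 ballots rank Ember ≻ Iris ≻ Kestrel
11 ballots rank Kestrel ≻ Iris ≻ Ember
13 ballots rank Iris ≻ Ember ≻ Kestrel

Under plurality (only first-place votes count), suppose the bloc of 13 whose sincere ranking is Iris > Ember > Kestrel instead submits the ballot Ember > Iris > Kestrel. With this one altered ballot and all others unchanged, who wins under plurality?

Ember

First-place totals with the altered ballot: Iris 0, Kestrel 11, Ember 19.
The switch changes the winner from Iris to Ember.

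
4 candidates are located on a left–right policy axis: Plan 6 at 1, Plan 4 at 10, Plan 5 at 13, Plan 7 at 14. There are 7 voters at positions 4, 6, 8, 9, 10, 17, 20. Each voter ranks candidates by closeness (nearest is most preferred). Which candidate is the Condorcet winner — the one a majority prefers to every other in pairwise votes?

Plan 4

With single-peaked preferences on a line, the Condorcet winner is the candidate closest to the median voter.
The median voter (position 9) is closest to Plan 4 at 10.
Check: Plan 4 vs Plan 5 — voters closer to Plan 4: 5 of 7.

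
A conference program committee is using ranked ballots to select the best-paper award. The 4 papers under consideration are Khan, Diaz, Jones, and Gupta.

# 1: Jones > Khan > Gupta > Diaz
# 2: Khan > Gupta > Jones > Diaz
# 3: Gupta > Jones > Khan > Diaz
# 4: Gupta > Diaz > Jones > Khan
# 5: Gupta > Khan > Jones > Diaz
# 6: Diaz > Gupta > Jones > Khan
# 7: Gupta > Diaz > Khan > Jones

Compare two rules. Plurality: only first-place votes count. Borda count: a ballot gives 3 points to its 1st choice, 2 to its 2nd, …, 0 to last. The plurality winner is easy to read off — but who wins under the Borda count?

Gupta

Plurality first-place counts: Khan 1, Diaz 1, Jones 1, Gupta 4 → Gupta.
Borda totals: Khan 9, Diaz 7, Jones 9, Gupta 17 → Gupta.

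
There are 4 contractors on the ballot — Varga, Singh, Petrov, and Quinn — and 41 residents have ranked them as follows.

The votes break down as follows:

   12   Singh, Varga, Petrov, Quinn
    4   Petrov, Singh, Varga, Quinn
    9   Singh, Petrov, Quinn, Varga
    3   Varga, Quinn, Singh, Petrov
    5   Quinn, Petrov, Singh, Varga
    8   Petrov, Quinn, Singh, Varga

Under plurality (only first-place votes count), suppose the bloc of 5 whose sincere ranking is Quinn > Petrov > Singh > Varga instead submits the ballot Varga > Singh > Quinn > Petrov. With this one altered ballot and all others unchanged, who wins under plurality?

First-place totals with the altered ballot: Varga 8, Singh 21, Petrov 12, Quinn 0.
The winner is unchanged: still Singh.

Singh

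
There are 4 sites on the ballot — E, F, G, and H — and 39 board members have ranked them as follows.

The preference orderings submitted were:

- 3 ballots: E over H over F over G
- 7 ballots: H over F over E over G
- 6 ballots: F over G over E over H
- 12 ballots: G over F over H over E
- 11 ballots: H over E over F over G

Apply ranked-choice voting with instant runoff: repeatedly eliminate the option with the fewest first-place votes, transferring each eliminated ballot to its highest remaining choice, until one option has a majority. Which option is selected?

Round 1: H 18, G 12, F 6, E 3. E has the fewest and is eliminated.
Round 2: H 21, G 12, F 6. H has a majority.

H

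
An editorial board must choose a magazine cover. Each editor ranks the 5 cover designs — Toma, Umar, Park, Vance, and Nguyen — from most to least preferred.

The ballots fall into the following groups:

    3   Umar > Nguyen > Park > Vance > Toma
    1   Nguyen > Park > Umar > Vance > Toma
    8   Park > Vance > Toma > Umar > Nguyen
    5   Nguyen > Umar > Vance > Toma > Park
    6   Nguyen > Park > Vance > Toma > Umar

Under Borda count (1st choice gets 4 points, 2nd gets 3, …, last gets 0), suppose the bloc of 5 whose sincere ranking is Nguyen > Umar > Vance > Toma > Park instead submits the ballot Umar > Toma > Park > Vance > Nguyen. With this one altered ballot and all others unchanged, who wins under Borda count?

Borda totals with the altered ballot: Toma 37, Umar 42, Park 69, Vance 45, Nguyen 37.
The winner is unchanged: still Park.

Park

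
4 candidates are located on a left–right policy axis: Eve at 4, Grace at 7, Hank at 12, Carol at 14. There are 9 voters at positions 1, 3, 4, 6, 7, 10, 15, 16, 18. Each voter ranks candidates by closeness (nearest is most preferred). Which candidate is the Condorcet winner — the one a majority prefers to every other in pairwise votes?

Grace

With single-peaked preferences on a line, the Condorcet winner is the candidate closest to the median voter.
The median voter (position 7) is closest to Grace at 7.
Check: Grace vs Hank — voters closer to Grace: 5 of 9.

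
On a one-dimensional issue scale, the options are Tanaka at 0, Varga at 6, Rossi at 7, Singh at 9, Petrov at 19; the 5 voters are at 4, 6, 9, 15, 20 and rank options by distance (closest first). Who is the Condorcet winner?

Singh

With single-peaked preferences on a line, the Condorcet winner is the candidate closest to the median voter.
The median voter (position 9) is closest to Singh at 9.
Check: Singh vs Rossi — voters closer to Singh: 3 of 5.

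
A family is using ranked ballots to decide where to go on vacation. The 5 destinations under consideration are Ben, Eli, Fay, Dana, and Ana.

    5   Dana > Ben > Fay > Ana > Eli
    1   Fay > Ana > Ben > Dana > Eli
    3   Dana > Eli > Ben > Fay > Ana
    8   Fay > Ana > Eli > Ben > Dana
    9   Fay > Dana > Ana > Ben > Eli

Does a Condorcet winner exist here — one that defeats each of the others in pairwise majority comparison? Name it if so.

Head-to-head results (26 voters total):
Ben vs Eli: Ben wins 15–11.
Ben vs Fay: Fay wins 18–8.
Ben vs Dana: Dana wins 17–9.
Ben vs Ana: Ana wins 18–8.
Eli vs Fay: Fay wins 23–3.
Eli vs Dana: Dana wins 18–8.
Eli vs Ana: Ana wins 23–3.
Fay vs Dana: Fay wins 18–8.
Fay vs Ana: Fay wins 26–0.
Dana vs Ana: Dana wins 17–9.
Fay beats each rival — Ben (18–8), Eli (23–3), Dana (18–8), Ana (26–0) — so Fay is the Condorcet winner.

Fay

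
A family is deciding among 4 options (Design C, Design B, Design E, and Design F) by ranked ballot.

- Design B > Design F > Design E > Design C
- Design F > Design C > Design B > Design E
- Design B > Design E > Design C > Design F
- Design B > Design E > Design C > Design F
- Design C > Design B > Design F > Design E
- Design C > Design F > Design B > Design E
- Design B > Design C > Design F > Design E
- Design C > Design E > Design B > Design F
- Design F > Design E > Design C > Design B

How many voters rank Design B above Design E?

7

Ballots ranking Design B above Design E: 7.
Ballots ranking Design E above Design B: 2.
So 7 of 9 voters prefer Design B to Design E.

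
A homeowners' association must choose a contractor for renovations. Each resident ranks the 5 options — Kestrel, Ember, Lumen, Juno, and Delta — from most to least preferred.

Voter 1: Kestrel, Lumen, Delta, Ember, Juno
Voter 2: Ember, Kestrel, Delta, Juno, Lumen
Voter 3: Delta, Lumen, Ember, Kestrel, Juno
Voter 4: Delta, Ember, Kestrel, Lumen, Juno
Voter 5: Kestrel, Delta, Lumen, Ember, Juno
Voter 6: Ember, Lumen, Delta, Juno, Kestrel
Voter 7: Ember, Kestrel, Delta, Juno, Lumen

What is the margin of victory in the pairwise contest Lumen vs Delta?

Ballots ranking Lumen above Delta: 2.
Ballots ranking Delta above Lumen: 5.
Delta wins 5–2, a margin of 3.

3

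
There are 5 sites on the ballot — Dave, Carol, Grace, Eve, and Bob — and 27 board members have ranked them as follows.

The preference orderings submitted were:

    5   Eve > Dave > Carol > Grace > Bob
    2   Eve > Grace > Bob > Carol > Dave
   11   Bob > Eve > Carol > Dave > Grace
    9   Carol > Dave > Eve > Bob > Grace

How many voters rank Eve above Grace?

Ballots ranking Eve above Grace: 5+2+11+9 = 27.
Ballots ranking Grace above Eve: 0.
So 27 of 27 voters prefer Eve to Grace.

27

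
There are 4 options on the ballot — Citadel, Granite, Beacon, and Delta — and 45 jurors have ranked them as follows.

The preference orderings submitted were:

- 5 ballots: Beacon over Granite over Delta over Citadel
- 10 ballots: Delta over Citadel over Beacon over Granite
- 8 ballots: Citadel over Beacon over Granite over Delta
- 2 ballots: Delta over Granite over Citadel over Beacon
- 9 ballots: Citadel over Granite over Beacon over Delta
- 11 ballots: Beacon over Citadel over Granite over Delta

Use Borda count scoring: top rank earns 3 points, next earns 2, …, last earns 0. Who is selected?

Borda scores:
  Citadel: 5·0 + 10·2 + 8·3 + 2·1 + 9·3 + 11·2 = 95
  Granite: 5·2 + 10·0 + 8·1 + 2·2 + 9·2 + 11·1 = 51
  Beacon: 5·3 + 10·1 + 8·2 + 2·0 + 9·1 + 11·3 = 83
  Delta: 5·1 + 10·3 + 8·0 + 2·3 + 9·0 + 11·0 = 41
Citadel has the highest total.

Citadel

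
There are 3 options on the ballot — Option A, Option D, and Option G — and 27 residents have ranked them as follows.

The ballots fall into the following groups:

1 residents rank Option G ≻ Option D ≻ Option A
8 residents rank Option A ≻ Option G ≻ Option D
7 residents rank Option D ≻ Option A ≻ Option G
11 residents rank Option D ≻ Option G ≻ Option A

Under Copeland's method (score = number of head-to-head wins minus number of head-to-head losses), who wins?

Option D

Pairwise results:
  Option A vs Option D: Option D wins 19–8.
  Option A vs Option G: Option A wins 15–12.
  Option D vs Option G: Option D wins 18–9.
Copeland scores (wins − losses):
  Option A: 1 − 1 = 0
  Option D: 2 − 0 = 2
  Option G: 0 − 2 = -2
Option D has the best Copeland score.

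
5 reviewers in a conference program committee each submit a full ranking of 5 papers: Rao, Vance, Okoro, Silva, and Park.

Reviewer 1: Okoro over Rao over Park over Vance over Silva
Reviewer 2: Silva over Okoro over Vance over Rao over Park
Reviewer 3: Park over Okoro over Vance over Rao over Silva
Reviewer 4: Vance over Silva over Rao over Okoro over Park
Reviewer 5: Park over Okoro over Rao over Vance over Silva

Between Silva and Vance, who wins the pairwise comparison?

Ballots ranking Silva above Vance: 1.
Ballots ranking Vance above Silva: 4.
Vance wins the head-to-head, 4–1.

Vance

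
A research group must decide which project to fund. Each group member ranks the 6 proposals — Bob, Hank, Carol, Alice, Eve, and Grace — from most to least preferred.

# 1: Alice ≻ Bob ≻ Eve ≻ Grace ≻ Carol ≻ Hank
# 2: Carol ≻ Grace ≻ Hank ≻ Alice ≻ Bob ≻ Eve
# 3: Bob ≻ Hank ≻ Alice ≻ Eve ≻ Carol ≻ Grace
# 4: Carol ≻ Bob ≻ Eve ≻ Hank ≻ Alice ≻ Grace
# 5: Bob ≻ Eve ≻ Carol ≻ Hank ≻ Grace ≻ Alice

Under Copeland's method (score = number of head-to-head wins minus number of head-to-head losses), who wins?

Pairwise results:
  Bob vs Hank: Bob wins 4–1.
  Bob vs Carol: Bob wins 3–2.
  Bob vs Alice: Bob wins 3–2.
  Bob vs Eve: Bob wins 5–0.
  Bob vs Grace: Bob wins 4–1.
  Hank vs Carol: Carol wins 4–1.
  Hank vs Alice: Hank wins 4–1.
  Hank vs Eve: Eve wins 3–2.
  Hank vs Grace: Hank wins 3–2.
  Carol vs Alice: Carol wins 3–2.
  Carol vs Eve: Eve wins 3–2.
  Carol vs Grace: Carol wins 4–1.
  Alice vs Eve: Alice wins 3–2.
  Alice vs Grace: Alice wins 3–2.
  Eve vs Grace: Eve wins 4–1.
Copeland scores (wins − losses):
  Bob: 5 − 0 = 5
  Hank: 2 − 3 = -1
  Carol: 3 − 2 = 1
  Alice: 2 − 3 = -1
  Eve: 3 − 2 = 1
  Grace: 0 − 5 = -5
Bob has the best Copeland score.

Bob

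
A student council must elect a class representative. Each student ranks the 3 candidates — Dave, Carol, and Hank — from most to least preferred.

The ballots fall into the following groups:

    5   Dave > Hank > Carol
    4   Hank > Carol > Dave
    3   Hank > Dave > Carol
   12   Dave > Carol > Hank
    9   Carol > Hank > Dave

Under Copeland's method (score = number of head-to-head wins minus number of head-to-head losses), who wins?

Pairwise results:
  Dave vs Carol: Dave wins 20–13.
  Dave vs Hank: Dave wins 17–16.
  Carol vs Hank: Carol wins 21–12.
Copeland scores (wins − losses):
  Dave: 2 − 0 = 2
  Carol: 1 − 1 = 0
  Hank: 0 − 2 = -2
Dave has the best Copeland score.

Dave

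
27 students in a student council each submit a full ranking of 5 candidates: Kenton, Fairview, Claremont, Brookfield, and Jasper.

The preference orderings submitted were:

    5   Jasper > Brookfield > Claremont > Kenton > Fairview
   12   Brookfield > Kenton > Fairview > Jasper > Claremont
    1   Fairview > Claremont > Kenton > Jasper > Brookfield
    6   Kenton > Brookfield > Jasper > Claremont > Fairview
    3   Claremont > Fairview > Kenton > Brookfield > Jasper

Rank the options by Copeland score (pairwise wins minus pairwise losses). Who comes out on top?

Pairwise results:
  Kenton vs Fairview: Kenton wins 23–4.
  Kenton vs Claremont: Kenton wins 18–9.
  Kenton vs Brookfield: Brookfield wins 17–10.
  Kenton vs Jasper: Kenton wins 22–5.
  Fairview vs Claremont: Claremont wins 14–13.
  Fairview vs Brookfield: Brookfield wins 23–4.
  Fairview vs Jasper: Fairview wins 16–11.
  Claremont vs Brookfield: Brookfield wins 23–4.
  Claremont vs Jasper: Jasper wins 23–4.
  Brookfield vs Jasper: Brookfield wins 21–6.
Copeland scores (wins − losses):
  Kenton: 3 − 1 = 2
  Fairview: 1 − 3 = -2
  Claremont: 1 − 3 = -2
  Brookfield: 4 − 0 = 4
  Jasper: 1 − 3 = -2
Brookfield has the best Copeland score.

Brookfield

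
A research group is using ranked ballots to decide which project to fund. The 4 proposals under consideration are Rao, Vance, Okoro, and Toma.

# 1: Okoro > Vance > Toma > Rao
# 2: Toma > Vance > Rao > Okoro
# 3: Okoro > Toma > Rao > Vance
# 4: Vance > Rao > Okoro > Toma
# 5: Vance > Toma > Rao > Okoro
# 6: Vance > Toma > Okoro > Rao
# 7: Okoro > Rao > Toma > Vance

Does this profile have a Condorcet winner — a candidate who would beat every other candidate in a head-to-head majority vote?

Head-to-head results (7 voters total):
Rao vs Vance: Vance wins 5–2.
Rao vs Okoro: Okoro wins 4–3.
Rao vs Toma: Toma wins 5–2.
Vance vs Okoro: Vance wins 4–3.
Vance vs Toma: Vance wins 4–3.
Okoro vs Toma: Okoro wins 4–3.
Vance beats each rival — Rao (5–2), Okoro (4–3), Toma (4–3) — so Vance is the Condorcet winner.

Yes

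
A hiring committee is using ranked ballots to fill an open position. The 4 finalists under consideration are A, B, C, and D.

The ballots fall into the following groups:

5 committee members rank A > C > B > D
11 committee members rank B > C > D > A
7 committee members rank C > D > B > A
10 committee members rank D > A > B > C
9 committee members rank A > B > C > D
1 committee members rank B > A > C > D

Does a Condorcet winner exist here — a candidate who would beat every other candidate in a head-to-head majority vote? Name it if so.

Head-to-head results (43 voters total):
A vs B: A wins 24–19.
A vs C: A wins 25–18.
A vs D: D wins 28–15.
B vs C: B wins 31–12.
B vs D: B wins 26–17.
C vs D: C wins 33–10.
No candidate beats all others: A beats B beats D beats A, a majority cycle.

No Condorcet winner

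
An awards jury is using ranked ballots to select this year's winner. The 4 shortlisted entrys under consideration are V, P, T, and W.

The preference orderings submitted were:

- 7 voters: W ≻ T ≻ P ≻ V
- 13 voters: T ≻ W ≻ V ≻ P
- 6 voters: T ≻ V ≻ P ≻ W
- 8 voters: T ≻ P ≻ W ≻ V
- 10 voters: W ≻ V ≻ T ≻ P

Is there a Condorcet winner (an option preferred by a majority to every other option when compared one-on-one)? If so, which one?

Head-to-head results (44 voters total):
V vs P: V wins 29–15.
V vs T: T wins 34–10.
V vs W: W wins 38–6.
P vs T: T wins 44–0.
P vs W: W wins 30–14.
T vs W: T wins 27–17.
T beats each rival — V (34–10), P (44–0), W (27–17) — so T is the Condorcet winner.

T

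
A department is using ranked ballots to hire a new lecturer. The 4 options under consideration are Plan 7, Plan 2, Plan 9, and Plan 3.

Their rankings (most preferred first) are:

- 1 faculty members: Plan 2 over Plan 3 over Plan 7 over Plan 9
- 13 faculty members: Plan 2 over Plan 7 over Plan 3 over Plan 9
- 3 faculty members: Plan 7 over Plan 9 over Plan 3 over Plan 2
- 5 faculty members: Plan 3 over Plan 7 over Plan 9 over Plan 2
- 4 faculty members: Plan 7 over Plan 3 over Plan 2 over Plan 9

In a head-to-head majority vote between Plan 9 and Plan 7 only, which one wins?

Ballots ranking Plan 9 above Plan 7: 0.
Ballots ranking Plan 7 above Plan 9: 1+13+3+5+4 = 26.
Plan 7 wins the head-to-head, 26–0.

Plan 7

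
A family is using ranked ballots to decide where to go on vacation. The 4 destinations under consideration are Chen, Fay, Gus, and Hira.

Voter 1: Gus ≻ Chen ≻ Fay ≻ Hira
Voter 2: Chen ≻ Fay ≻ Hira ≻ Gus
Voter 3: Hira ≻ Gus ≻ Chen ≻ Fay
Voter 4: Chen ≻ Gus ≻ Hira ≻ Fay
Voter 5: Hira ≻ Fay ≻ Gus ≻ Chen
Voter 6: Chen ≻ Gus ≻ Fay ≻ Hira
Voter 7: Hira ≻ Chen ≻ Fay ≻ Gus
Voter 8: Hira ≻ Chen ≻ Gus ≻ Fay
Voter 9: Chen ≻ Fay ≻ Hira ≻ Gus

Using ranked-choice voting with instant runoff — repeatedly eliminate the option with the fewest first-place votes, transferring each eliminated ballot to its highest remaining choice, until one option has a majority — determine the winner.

Chen

Round 1: Chen 4, Hira 4, Gus 1, Fay 0. Fay has the fewest and is eliminated.
Round 2: Chen 4, Hira 4, Gus 1. Gus has the fewest and is eliminated.
Round 3: Chen 5, Hira 4. Chen has a majority.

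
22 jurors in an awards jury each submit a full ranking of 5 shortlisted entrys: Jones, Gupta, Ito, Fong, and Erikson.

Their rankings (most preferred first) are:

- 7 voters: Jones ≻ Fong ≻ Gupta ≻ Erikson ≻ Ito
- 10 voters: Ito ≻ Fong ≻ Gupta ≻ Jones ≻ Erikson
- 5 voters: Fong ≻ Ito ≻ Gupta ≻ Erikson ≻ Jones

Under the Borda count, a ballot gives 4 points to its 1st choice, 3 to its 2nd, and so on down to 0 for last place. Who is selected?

Fong

Borda scores:
  Jones: 7·4 + 10·1 + 5·0 = 38
  Gupta: 7·2 + 10·2 + 5·2 = 44
  Ito: 7·0 + 10·4 + 5·3 = 55
  Fong: 7·3 + 10·3 + 5·4 = 71
  Erikson: 7·1 + 10·0 + 5·1 = 12
Fong has the highest total.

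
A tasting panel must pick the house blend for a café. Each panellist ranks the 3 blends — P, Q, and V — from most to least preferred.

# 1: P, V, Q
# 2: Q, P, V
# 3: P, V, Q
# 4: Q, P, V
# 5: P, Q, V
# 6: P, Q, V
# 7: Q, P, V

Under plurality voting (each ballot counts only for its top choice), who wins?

First-place vote totals:
  P: 4
  Q: 3
  V: 0
P has the most first-place votes.

P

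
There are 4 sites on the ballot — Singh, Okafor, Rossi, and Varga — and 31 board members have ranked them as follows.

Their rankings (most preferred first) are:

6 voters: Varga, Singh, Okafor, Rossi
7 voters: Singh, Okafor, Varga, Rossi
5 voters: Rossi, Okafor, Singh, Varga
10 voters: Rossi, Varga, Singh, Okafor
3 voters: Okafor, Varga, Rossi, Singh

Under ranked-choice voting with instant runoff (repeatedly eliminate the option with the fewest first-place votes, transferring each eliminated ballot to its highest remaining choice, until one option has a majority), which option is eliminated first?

Round 1: Rossi 15, Singh 7, Varga 6, Okafor 3. Okafor has the fewest and is eliminated.
Round 2: Rossi 15, Varga 9, Singh 7. Singh has the fewest and is eliminated.
Round 3: Varga 16, Rossi 15. Varga has a majority.

Okafor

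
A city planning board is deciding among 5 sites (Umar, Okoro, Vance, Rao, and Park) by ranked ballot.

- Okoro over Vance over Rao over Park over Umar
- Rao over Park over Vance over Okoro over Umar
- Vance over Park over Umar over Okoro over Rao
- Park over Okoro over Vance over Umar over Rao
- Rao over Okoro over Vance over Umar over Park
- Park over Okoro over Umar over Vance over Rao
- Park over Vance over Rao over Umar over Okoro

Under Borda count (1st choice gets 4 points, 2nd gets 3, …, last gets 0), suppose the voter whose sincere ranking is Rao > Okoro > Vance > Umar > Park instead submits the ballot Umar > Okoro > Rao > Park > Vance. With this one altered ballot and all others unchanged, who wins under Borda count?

Borda totals with the altered ballot: Umar 10, Okoro 15, Vance 15, Rao 10, Park 20.
The winner is unchanged: still Park.

Park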